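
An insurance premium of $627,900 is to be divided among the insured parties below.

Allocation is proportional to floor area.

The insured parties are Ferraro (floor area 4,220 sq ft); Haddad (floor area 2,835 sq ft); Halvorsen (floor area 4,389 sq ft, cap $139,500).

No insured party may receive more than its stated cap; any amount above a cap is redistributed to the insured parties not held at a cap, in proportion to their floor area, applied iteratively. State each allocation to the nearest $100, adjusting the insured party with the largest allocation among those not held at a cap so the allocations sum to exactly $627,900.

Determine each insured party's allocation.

Combined floor area = 11,444.
Unconstrained shares: Ferraro 231,539.50; Haddad 155,548.45; Halvorsen 240,812.05.
Held at cap: Halvorsen ($139,500); residual $488,400 reallocated over remaining floor area 7,055.
Shares after redistribution: Ferraro 292,140.04 → $292,100; Haddad 196,259.96 → $196,300.

Ferraro: $292,100 · Haddad: $196,300 · Halvorsen: $139,500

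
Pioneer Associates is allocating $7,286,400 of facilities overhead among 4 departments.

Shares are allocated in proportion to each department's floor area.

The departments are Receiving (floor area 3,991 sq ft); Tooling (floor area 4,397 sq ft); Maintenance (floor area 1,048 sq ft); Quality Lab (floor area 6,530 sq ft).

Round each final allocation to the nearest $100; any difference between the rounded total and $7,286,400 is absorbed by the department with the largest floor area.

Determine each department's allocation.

Receiving: $1,821,400 | Tooling: $2,006,700 | Maintenance: $478,300 | Quality Lab: $2,980,000

Combined floor area = 15,966.
Pro-rata amounts: Receiving 3,991/15,966 × $7,286,400 = 1,821,371.82; Tooling 4,397/15,966 × $7,286,400 = 2,006,657.95; Maintenance 1,048/15,966 × $7,286,400 = 478,275.54; Quality Lab 6,530/15,966 × $7,286,400 = 2,980,094.70.
Rounded to nearest $100: Receiving $1,821,400; Tooling $2,006,700; Maintenance $478,300; Quality Lab $2,980,100. Sum = $7,286,500.
Difference $7,286,400 − $7,286,500 = −$100 applied to largest floor area (Quality Lab): Quality Lab becomes $2,980,000.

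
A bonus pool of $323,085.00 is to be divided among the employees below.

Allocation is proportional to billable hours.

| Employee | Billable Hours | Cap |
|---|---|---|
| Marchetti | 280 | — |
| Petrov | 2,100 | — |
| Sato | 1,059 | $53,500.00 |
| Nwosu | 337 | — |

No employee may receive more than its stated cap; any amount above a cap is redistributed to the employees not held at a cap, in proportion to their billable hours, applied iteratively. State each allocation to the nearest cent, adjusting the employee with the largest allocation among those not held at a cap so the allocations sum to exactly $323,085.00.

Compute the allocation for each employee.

Marchetti: $27,782.04 | Petrov: $208,365.29 | Sato: $53,500.00 | Nwosu: $33,437.67

Total billable hours = 3,776.
Proportional shares (ignoring caps): Marchetti 23,957.5742; Petrov 179,681.8061; Sato 90,610.9680; Nwosu 28,834.6517.
Capped: Sato ($53,500.00); residual $269,585.00 reallocated over remaining billable hours 2,717.
Redistributed shares: Marchetti 27,782.0390 → $27,782.04; Petrov 208,365.2926 → $208,365.29; Nwosu 33,437.6684 → $33,437.67.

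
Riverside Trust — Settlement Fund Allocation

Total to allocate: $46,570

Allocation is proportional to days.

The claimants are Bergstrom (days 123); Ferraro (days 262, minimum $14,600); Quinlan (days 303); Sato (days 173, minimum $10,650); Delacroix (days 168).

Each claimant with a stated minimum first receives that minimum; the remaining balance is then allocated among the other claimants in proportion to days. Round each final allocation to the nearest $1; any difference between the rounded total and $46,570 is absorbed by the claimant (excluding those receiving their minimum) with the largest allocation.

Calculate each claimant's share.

Bergstrom: $4,415 | Ferraro: $14,600 | Quinlan: $10,875 | Sato: $10,650 | Delacroix: $6,030

Guaranteed amounts: Ferraro $14,600; Sato $10,650. Remaining pool $21,320.
Remaining pool split over remaining days 594: Bergstrom 4,414.75 → $4,415; Quinlan 10,875.35 → $10,875; Delacroix 6,029.90 → $6,030.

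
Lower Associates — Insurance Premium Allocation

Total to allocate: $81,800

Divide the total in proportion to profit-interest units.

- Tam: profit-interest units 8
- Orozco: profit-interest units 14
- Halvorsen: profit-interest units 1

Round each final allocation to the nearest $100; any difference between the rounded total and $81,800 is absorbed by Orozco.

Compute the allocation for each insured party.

Tam: $28,500 · Orozco: $49,700 · Halvorsen: $3,600

Combined profit-interest units = 23.
Pro-rata amounts: Tam 8/23 × $81,800 = 28,452.17; Orozco 14/23 × $81,800 = 49,791.30; Halvorsen 1/23 × $81,800 = 3,556.52.
At nearest $100: Tam $28,500; Orozco $49,800; Halvorsen $3,600. Sum = $81,900.
Difference $81,800 − $81,900 = −$100 applied to Orozco: Orozco becomes $49,700.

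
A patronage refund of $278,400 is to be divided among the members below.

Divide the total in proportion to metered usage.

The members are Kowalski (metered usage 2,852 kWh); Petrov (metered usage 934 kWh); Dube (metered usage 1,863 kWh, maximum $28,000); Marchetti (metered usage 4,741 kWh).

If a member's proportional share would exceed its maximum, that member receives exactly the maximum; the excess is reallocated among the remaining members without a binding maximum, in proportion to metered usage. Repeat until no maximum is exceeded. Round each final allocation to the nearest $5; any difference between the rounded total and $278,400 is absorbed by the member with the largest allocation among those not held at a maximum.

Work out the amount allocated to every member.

Kowalski: $83,750; Petrov: $27,425; Dube: $28,000; Marchetti: $139,225

Total metered usage = 10,390.
Unconstrained shares: Kowalski 76,419.33; Petrov 25,026.53; Dube 49,919.08; Marchetti 127,035.07.
Held at cap: Dube ($28,000); residual $250,400 reallocated over remaining metered usage 8,527.
Redistributed shares: Kowalski 83,750.53 → $83,750; Petrov 27,427.42 → $27,425; Marchetti 139,222.05 → $139,220.
Rounding difference +$5 applied to Marchetti → $139,225.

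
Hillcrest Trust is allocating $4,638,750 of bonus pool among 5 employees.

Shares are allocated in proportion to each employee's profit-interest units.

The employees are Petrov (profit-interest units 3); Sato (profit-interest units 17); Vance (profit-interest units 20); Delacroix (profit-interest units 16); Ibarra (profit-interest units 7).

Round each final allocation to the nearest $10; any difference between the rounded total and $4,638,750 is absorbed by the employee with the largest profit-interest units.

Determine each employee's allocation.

Profit-interest units total: 63.
Pro-rata amounts: Petrov 3/63 × $4,638,750 = 220,892.86; Sato 17/63 × $4,638,750 = 1,251,726.19; Vance 20/63 × $4,638,750 = 1,472,619.05; Delacroix 16/63 × $4,638,750 = 1,178,095.24; Ibarra 7/63 × $4,638,750 = 515,416.67.
Rounded to nearest $10: Petrov $220,890; Sato $1,251,730; Vance $1,472,620; Delacroix $1,178,100; Ibarra $515,420. Sum = $4,638,760.
Difference $4,638,750 − $4,638,760 = −$10 applied to largest profit-interest units (Vance): Vance becomes $1,472,610.

Petrov: $220,890 | Sato: $1,251,730 | Vance: $1,472,610 | Delacroix: $1,178,100 | Ibarra: $515,420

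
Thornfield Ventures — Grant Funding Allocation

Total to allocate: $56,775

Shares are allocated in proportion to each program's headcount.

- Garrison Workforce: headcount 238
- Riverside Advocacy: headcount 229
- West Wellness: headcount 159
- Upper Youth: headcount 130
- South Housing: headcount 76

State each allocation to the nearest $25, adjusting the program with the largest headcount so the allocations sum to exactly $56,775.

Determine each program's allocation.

Garrison Workforce: $16,250 · Riverside Advocacy: $15,625 · West Wellness: $10,850 · Upper Youth: $8,875 · South Housing: $5,175

Sum of headcount: 238 + 229 + 159 + 130 + 76 = 832.
Proportional shares: Garrison Workforce 16,240.93; Riverside Advocacy 15,626.77; West Wellness 10,850.03; Upper Youth 8,871.09; South Housing 5,186.18.
At nearest $25: Garrison Workforce $16,250; Riverside Advocacy $15,625; West Wellness $10,850; Upper Youth $8,875; South Housing $5,175. Sum = $56,775.
Rounded total matches; no reconciliation needed.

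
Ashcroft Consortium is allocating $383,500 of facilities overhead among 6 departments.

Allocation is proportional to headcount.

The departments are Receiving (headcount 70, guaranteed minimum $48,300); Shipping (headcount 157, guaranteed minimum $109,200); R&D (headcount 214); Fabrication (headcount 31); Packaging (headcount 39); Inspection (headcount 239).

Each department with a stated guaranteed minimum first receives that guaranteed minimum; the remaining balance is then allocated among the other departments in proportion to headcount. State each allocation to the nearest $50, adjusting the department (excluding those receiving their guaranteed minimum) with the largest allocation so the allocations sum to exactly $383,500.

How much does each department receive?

Receiving: $48,300; Shipping: $109,200; R&D: $92,450; Fabrication: $13,400; Packaging: $16,850; Inspection: $103,300

Minimums first: Receiving $48,300; Shipping $109,200. Residual $226,000.
Residual split over remaining headcount 523: R&D 92,474.19 → $92,450; Fabrication 13,395.79 → $13,400; Packaging 16,852.77 → $16,850; Inspection 103,277.25 → $103,300.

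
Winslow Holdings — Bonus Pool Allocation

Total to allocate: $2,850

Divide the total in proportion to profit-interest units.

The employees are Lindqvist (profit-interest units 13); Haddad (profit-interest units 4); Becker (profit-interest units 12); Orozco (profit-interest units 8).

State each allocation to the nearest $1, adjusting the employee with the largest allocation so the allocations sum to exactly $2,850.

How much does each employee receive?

Total profit-interest units = 37.
Pro-rata amounts: Lindqvist 13/37 × $2,850 = 1,001.35; Haddad 4/37 × $2,850 = 308.11; Becker 12/37 × $2,850 = 924.32; Orozco 8/37 × $2,850 = 616.22.
Rounded to nearest $1: Lindqvist $1,001; Haddad $308; Becker $924; Orozco $616. Sum = $2,849.
Difference $2,850 − $2,849 = +$1 applied to largest allocation (Lindqvist): Lindqvist becomes $1,002.

Lindqvist: $1,002 · Haddad: $308 · Becker: $924 · Orozco: $616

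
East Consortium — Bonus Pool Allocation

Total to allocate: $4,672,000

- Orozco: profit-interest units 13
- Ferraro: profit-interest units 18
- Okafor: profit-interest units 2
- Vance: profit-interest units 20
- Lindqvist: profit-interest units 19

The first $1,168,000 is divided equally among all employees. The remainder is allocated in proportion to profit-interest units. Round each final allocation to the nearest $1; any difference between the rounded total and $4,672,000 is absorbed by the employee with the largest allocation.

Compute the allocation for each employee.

$1,168,000 shared equally gives $233,600 per employee.
Remainder $3,504,000 by profit-interest units (total 72): Orozco 632,666.67 → $632,667; Ferraro 876,000.00 → $876,000; Okafor 97,333.33 → $97,333; Vance 973,333.33 → $973,333; Lindqvist 924,666.67 → $924,667.
Totals: Orozco $233,600 + $632,667 = $866,267; Ferraro $233,600 + $876,000 = $1,109,600; Okafor $233,600 + $97,333 = $330,933; Vance $233,600 + $973,333 = $1,206,933; Lindqvist $233,600 + $924,667 = $1,158,267.

Orozco: $866,267 | Ferraro: $1,109,600 | Okafor: $330,933 | Vance: $1,206,933 | Lindqvist: $1,158,267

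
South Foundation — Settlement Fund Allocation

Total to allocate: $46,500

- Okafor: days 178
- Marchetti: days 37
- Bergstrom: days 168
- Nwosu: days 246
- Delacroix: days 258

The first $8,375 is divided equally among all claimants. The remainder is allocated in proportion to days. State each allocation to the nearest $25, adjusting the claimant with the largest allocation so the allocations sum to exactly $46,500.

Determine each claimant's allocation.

Okafor: $9,325; Marchetti: $3,275; Bergstrom: $8,900; Nwosu: $12,250; Delacroix: $12,750

Equal tier: $8,375 ÷ 5 = $1,675 apiece.
Remainder $38,125 by days (total 887): Okafor 7,650.79 → $7,650; Marchetti 1,590.33 → $1,600; Bergstrom 7,220.97 → $7,225; Nwosu 10,573.56 → $10,575; Delacroix 11,089.35 → $11,100.
Rounding difference −$25 on remainder applied to Delacroix.
Totals: Okafor $1,675 + $7,650 = $9,325; Marchetti $1,675 + $1,600 = $3,275; Bergstrom $1,675 + $7,225 = $8,900; Nwosu $1,675 + $10,575 = $12,250; Delacroix $1,675 + $11,075 = $12,750.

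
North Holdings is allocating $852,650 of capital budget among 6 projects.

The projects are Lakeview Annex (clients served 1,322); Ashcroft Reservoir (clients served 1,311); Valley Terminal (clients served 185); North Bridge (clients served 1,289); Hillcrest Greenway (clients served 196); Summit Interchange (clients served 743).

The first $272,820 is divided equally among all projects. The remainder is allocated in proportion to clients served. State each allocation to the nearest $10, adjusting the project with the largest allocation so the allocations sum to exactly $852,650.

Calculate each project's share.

Lakeview Annex: $197,370 · Ashcroft Reservoir: $196,120 · Valley Terminal: $66,730 · North Bridge: $193,590 · Hillcrest Greenway: $67,990 · Summit Interchange: $130,850

Equal tier: $272,820 ÷ 6 = $45,470 apiece.
Remainder $579,830 by clients served (total 5,046): Lakeview Annex 151,909.48 → $151,910; Ashcroft Reservoir 150,645.49 → $150,650; Valley Terminal 21,258.14 → $21,260; North Bridge 148,117.49 → $148,120; Hillcrest Greenway 22,522.13 → $22,520; Summit Interchange 85,377.27 → $85,380.
Rounding difference −$10 on remainder applied to Lakeview Annex.
Totals: Lakeview Annex $45,470 + $151,900 = $197,370; Ashcroft Reservoir $45,470 + $150,650 = $196,120; Valley Terminal $45,470 + $21,260 = $66,730; North Bridge $45,470 + $148,120 = $193,590; Hillcrest Greenway $45,470 + $22,520 = $67,990; Summit Interchange $45,470 + $85,380 = $130,850.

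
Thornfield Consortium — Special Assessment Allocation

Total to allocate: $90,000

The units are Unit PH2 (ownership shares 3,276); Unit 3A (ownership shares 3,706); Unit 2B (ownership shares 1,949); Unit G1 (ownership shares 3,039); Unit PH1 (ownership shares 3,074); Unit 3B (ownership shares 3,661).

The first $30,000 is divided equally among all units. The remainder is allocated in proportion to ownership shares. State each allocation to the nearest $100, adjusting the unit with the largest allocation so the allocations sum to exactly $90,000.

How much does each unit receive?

Unit PH2: $15,500 · Unit 3A: $16,900 · Unit 2B: $11,300 · Unit G1: $14,700 · Unit PH1: $14,900 · Unit 3B: $16,700

First tranche $30,000 split equally: $5,000 each.
Remainder $60,000 by ownership shares (total 18,705): Unit PH2 10,508.42 → $10,500; Unit 3A 11,887.73 → $11,900; Unit 2B 6,251.80 → $6,300; Unit G1 9,748.20 → $9,700; Unit PH1 9,860.47 → $9,900; Unit 3B 11,743.38 → $11,700.
Totals: Unit PH2 $5,000 + $10,500 = $15,500; Unit 3A $5,000 + $11,900 = $16,900; Unit 2B $5,000 + $6,300 = $11,300; Unit G1 $5,000 + $9,700 = $14,700; Unit PH1 $5,000 + $9,900 = $14,900; Unit 3B $5,000 + $11,700 = $16,700.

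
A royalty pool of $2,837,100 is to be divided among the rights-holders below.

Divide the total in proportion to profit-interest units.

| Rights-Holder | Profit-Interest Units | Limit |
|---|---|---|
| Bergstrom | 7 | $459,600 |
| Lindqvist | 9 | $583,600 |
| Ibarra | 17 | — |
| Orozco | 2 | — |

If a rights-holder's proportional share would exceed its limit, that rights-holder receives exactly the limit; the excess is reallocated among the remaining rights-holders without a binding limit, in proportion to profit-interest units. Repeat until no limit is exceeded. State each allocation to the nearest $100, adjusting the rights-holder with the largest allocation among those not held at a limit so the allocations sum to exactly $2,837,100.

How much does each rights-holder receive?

Sum of profit-interest units: 35.
Pro-rata shares before constraints: Bergstrom 567,420.00; Lindqvist 729,540.00; Ibarra 1,378,020.00; Orozco 162,120.00.
Cap binds for Bergstrom ($459,600), Lindqvist ($583,600); remaining pool $1,793,900 reallocated over remaining profit-interest units 19.
Shares after redistribution: Ibarra 1,605,068.42 → $1,605,100; Orozco 188,831.58 → $188,800.

Bergstrom: $459,600 | Lindqvist: $583,600 | Ibarra: $1,605,100 | Orozco: $188,800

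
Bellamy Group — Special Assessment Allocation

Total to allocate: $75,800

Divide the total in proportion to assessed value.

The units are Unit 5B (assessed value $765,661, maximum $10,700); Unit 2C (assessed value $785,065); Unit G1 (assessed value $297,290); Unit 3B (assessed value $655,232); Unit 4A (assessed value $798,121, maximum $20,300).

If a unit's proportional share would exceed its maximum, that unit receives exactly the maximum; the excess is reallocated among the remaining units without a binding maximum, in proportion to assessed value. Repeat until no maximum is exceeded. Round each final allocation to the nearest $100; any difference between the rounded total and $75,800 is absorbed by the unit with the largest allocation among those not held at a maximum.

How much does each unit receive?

Combined assessed value = 3,301,369.
Pro-rata shares before constraints: Unit 5B 17,579.71; Unit 2C 18,025.23; Unit G1 6,825.83; Unit 3B 15,044.24; Unit 4A 18,325.00.
Cap binds for Unit 5B ($10,700); remaining pool $65,100 reallocated over remaining assessed value 2,535,708.
Cap binds for Unit 4A ($20,300); remaining pool $44,800 reallocated over remaining assessed value 1,737,587.
Redistributed shares: Unit 2C 20,241.24 → $20,200; Unit G1 7,664.99 → $7,700; Unit 3B 16,893.77 → $16,900.

Unit 5B: $10,700 | Unit 2C: $20,200 | Unit G1: $7,700 | Unit 3B: $16,900 | Unit 4A: $20,300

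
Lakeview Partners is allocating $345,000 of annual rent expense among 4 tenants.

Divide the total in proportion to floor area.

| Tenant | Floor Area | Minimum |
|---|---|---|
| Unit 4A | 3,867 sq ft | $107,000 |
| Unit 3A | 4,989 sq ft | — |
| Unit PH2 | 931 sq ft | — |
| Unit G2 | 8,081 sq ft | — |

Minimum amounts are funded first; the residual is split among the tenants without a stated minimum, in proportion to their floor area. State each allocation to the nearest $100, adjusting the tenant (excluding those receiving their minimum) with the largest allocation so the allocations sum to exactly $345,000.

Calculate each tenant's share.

Fund the minimums — Unit 4A $107,000. Remaining pool $238,000.
Remaining pool split over remaining floor area 14,001: Unit 3A 84,806.94 → $84,800; Unit PH2 15,825.87 → $15,800; Unit G2 137,367.19 → $137,400.

Unit 4A: $107,000 · Unit 3A: $84,800 · Unit PH2: $15,800 · Unit G2: $137,400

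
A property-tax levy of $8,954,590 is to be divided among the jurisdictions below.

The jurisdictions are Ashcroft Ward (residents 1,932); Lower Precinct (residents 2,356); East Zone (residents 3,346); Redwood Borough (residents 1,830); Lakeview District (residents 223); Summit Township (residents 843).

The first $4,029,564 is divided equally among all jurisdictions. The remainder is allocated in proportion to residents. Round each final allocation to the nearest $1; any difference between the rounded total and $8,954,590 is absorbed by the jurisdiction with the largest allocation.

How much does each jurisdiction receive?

$4,029,564 shared equally gives $671,594 per jurisdiction.
Remainder $4,925,026 by residents (total 10,530): Ashcroft Ward 903,623.00 → $903,623; Lower Precinct 1,101,933.64 → $1,101,934; East Zone 1,564,970.28 → $1,564,970; Redwood Borough 855,916.20 → $855,916; Lakeview District 104,300.17 → $104,300; Summit Township 394,282.71 → $394,283.
Totals: Ashcroft Ward $671,594 + $903,623 = $1,575,217; Lower Precinct $671,594 + $1,101,934 = $1,773,528; East Zone $671,594 + $1,564,970 = $2,236,564; Redwood Borough $671,594 + $855,916 = $1,527,510; Lakeview District $671,594 + $104,300 = $775,894; Summit Township $671,594 + $394,283 = $1,065,877.

Ashcroft Ward: $1,575,217; Lower Precinct: $1,773,528; East Zone: $2,236,564; Redwood Borough: $1,527,510; Lakeview District: $775,894; Summit Township: $1,065,877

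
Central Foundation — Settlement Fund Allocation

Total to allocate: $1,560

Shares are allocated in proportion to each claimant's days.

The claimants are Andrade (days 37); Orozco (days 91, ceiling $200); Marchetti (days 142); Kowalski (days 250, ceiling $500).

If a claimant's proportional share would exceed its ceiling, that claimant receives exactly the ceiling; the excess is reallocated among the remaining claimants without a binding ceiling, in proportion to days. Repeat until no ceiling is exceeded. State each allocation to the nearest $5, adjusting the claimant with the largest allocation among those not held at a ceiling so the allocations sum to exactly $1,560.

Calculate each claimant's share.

Andrade: $180 · Orozco: $200 · Marchetti: $680 · Kowalski: $500

Sum of days: 520.
Unconstrained shares: Andrade 111.00; Orozco 273.00; Marchetti 426.00; Kowalski 750.00.
Capped: Orozco ($200), Kowalski ($500); remaining pool $860 reallocated over remaining days 179.
Remaining shares: Andrade 177.77 → $180; Marchetti 682.23 → $680.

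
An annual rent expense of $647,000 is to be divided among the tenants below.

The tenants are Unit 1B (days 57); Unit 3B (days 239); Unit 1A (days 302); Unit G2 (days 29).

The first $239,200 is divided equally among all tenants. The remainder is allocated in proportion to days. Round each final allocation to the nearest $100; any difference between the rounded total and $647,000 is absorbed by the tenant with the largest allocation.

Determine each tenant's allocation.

$239,200 shared equally gives $59,800 per tenant.
Remainder $407,800 by days (total 627): Unit 1B 37,072.73 → $37,100; Unit 3B 155,445.30 → $155,400; Unit 1A 196,420.41 → $196,400; Unit G2 18,861.56 → $18,900.
Totals: Unit 1B $59,800 + $37,100 = $96,900; Unit 3B $59,800 + $155,400 = $215,200; Unit 1A $59,800 + $196,400 = $256,200; Unit G2 $59,800 + $18,900 = $78,700.

Unit 1B: $96,900; Unit 3B: $215,200; Unit 1A: $256,200; Unit G2: $78,700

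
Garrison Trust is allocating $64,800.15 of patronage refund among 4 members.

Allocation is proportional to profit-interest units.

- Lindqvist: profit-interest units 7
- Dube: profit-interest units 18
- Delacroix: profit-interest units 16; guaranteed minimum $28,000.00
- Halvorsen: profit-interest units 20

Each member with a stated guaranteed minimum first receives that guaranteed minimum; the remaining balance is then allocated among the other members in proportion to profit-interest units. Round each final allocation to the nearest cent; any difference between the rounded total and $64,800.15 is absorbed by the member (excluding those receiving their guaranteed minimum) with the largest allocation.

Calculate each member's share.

Lindqvist: $5,724.47 | Dube: $14,720.06 | Delacroix: $28,000.00 | Halvorsen: $16,355.62

Guaranteed amounts: Delacroix $28,000.00. Residual $36,800.15.
Residual split over remaining profit-interest units 45: Lindqvist 5,724.4678 → $5,724.47; Dube 14,720.0600 → $14,720.06; Halvorsen 16,355.6222 → $16,355.62.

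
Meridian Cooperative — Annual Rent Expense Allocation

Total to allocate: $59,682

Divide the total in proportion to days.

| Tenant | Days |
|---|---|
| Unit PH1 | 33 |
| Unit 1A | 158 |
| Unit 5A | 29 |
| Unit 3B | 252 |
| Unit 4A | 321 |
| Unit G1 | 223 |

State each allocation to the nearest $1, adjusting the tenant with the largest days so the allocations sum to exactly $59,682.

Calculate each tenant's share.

Unit PH1: $1,938 | Unit 1A: $9,281 | Unit 5A: $1,704 | Unit 3B: $14,803 | Unit 4A: $18,857 | Unit G1: $13,099

Combined days = 1,016.
Raw shares: Unit PH1 33/1,016 × $59,682 = 1,938.49; Unit 1A 158/1,016 × $59,682 = 9,281.26; Unit 5A 29/1,016 × $59,682 = 1,703.52; Unit 3B 252/1,016 × $59,682 = 14,803.02; Unit 4A 321/1,016 × $59,682 = 18,856.22; Unit G1 223/1,016 × $59,682 = 13,099.49.
At nearest $1: Unit PH1 $1,938; Unit 1A $9,281; Unit 5A $1,704; Unit 3B $14,803; Unit 4A $18,856; Unit G1 $13,099. Sum = $59,681.
Difference $59,682 − $59,681 = +$1 applied to largest days (Unit 4A): Unit 4A becomes $18,857.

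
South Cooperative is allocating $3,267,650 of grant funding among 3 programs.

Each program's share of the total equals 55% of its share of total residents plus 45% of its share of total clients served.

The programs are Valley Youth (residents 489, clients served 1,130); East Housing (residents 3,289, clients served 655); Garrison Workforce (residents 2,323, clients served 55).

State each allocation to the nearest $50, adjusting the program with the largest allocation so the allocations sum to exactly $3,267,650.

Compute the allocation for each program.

Valley Youth: $1,047,100; East Housing: $1,492,300; Garrison Workforce: $728,250

Residents total 6,101; clients served total 1,840.
Combined weights (55% residents + 45% clients served): Valley Youth 0.3204; East Housing 0.4567; Garrison Workforce 0.2229.
Pro-rata amounts: Valley Youth 1,047,091.10; East Housing 1,492,305.66; Garrison Workforce 728,253.23.
Rounded to nearest $50: Valley Youth $1,047,100; East Housing $1,492,300; Garrison Workforce $728,250. Sum = $3,267,650.
No rounding difference to absorb.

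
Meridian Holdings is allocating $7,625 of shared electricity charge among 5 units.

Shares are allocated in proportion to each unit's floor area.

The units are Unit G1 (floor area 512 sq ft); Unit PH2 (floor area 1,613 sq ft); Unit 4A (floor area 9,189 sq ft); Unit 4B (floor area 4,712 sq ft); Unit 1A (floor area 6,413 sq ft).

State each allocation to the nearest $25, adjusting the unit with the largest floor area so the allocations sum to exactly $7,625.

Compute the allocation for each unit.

Unit G1: $175; Unit PH2: $550; Unit 4A: $3,125; Unit 4B: $1,600; Unit 1A: $2,175

Combined floor area = 512 + 1,613 + 9,189 + 4,712 + 6,413 = 22,439.
Proportional shares: Unit G1 173.98; Unit PH2 548.11; Unit 4A 3,122.52; Unit 4B 1,601.19; Unit 1A 2,179.20.
At nearest $25: Unit G1 $175; Unit PH2 $550; Unit 4A $3,125; Unit 4B $1,600; Unit 1A $2,175. Sum = $7,625.
Sum already equals the total — no adjustment.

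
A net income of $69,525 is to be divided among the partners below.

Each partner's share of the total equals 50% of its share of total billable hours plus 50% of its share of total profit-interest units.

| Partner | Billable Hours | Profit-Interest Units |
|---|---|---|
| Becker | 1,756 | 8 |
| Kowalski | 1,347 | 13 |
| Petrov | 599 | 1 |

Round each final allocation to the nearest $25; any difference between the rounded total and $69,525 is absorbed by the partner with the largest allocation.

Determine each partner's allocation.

Becker: $29,125 · Kowalski: $33,200 · Petrov: $7,200

Totals — billable hours 3,702, profit-interest units 22.
Combined weights (50% billable hours + 50% profit-interest units): Becker 0.4190; Kowalski 0.4774; Petrov 0.1036.
Pro-rata amounts: Becker 29,130.09; Kowalski 33,190.07; Petrov 7,204.84.
Rounded to nearest $25: Becker $29,125; Kowalski $33,200; Petrov $7,200. Sum = $69,525.
No rounding difference to absorb.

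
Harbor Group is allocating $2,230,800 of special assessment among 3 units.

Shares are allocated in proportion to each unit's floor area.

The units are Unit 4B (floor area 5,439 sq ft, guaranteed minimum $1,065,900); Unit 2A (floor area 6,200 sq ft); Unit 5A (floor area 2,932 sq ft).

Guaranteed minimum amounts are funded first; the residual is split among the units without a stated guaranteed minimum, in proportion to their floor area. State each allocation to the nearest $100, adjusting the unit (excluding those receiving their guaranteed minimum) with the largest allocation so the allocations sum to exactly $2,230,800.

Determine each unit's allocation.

Minimums first: Unit 4B $1,065,900. Balance $1,164,900.
Balance split over remaining floor area 9,132: Unit 2A 790,886.99 → $790,900; Unit 5A 374,013.01 → $374,000.

Unit 4B: $1,065,900 · Unit 2A: $790,900 · Unit 5A: $374,000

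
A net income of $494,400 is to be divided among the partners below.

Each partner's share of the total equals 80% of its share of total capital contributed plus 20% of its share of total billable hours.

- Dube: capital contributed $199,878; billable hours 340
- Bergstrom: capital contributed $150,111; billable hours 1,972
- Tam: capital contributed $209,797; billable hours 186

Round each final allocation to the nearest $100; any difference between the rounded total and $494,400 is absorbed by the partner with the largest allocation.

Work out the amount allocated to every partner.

Dube: $154,700 · Bergstrom: $184,100 · Tam: $155,600

Capital contributed total 559,786; billable hours total 2,498.
Composite weights (80% capital contributed + 20% billable hours): Dube 0.3129; Bergstrom 0.3724; Tam 0.3147.
Unrounded shares: Dube 154,683.39; Bergstrom 184,120.78; Tam 155,595.83.
Rounded to nearest $100: Dube $154,700; Bergstrom $184,100; Tam $155,600. Sum = $494,400.
Rounded total matches; no reconciliation needed.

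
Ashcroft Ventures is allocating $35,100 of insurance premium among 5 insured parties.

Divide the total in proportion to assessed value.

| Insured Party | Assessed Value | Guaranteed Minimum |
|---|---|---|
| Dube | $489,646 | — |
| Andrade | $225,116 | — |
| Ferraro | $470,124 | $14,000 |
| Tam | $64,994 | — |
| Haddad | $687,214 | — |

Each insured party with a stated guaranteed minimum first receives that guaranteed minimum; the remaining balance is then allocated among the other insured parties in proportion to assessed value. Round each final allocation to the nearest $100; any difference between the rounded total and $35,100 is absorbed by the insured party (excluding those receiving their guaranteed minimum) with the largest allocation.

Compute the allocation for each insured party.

Dube: $7,000 · Andrade: $3,200 · Ferraro: $14,000 · Tam: $900 · Haddad: $10,000

Guaranteed amounts: Ferraro $14,000. Remaining pool $21,100.
Remaining pool split over remaining assessed value 1,466,970: Dube 7,042.77 → $7,000; Andrade 3,237.93 → $3,200; Tam 934.83 → $900; Haddad 9,884.47 → $9,900.
Rounding difference +$100 applied to Haddad → $10,000.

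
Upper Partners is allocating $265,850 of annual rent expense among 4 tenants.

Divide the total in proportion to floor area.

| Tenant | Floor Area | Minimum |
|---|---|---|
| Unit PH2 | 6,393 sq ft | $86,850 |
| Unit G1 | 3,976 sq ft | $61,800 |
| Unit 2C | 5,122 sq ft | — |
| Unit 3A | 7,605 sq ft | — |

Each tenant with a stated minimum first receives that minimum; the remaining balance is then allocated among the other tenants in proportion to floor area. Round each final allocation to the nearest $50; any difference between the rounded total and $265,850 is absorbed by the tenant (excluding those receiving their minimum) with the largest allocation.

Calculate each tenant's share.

Unit PH2: $86,850 | Unit G1: $61,800 | Unit 2C: $47,150 | Unit 3A: $70,050

Minimums first: Unit PH2 $86,850; Unit G1 $61,800. Balance $117,200.
Balance split over remaining floor area 12,727: Unit 2C 47,167.31 → $47,150; Unit 3A 70,032.69 → $70,050.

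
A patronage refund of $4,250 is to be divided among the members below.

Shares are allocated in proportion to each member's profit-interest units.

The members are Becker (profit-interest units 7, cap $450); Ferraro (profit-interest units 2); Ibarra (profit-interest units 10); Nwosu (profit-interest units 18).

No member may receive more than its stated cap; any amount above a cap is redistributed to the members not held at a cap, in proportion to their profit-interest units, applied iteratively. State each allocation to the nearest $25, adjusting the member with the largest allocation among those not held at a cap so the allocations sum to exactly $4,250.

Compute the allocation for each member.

Combined profit-interest units = 37.
Proportional shares (ignoring caps): Becker 804.05; Ferraro 229.73; Ibarra 1,148.65; Nwosu 2,067.57.
Cap binds for Becker ($450); residual $3,800 reallocated over remaining profit-interest units 30.
Shares after redistribution: Ferraro 253.33 → $250; Ibarra 1,266.67 → $1,275; Nwosu 2,280.00 → $2,275.

Becker: $450; Ferraro: $250; Ibarra: $1,275; Nwosu: $2,275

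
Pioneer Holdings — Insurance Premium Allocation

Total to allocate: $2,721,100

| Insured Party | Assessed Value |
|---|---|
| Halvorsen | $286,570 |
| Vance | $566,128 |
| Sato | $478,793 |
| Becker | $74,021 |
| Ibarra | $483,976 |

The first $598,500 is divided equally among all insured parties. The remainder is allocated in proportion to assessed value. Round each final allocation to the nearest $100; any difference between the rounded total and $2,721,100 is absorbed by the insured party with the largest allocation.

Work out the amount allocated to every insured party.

Halvorsen: $441,600 | Vance: $755,600 | Sato: $657,600 | Becker: $202,900 | Ibarra: $663,400

$598,500 shared equally gives $119,700 per insured party.
Remainder $2,122,600 by assessed value (total 1,889,488): Halvorsen 321,925.03 → $321,900; Vance 635,972.97 → $636,000; Sato 537,863.18 → $537,900; Becker 83,153.20 → $83,200; Ibarra 543,685.62 → $543,700.
Rounding difference −$100 on remainder applied to Vance.
Totals: Halvorsen $119,700 + $321,900 = $441,600; Vance $119,700 + $635,900 = $755,600; Sato $119,700 + $537,900 = $657,600; Becker $119,700 + $83,200 = $202,900; Ibarra $119,700 + $543,700 = $663,400.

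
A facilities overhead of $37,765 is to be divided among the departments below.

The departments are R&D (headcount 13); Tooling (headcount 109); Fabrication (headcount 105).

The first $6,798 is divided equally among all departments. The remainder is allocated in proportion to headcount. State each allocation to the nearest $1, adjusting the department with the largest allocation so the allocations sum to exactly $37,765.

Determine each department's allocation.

R&D: $4,039 · Tooling: $17,136 · Fabrication: $16,590

First tranche $6,798 split equally: $2,266 each.
Remainder $30,967 by headcount (total 227): R&D 1,773.44 → $1,773; Tooling 14,869.62 → $14,870; Fabrication 14,323.94 → $14,324.
Totals: R&D $2,266 + $1,773 = $4,039; Tooling $2,266 + $14,870 = $17,136; Fabrication $2,266 + $14,324 = $16,590.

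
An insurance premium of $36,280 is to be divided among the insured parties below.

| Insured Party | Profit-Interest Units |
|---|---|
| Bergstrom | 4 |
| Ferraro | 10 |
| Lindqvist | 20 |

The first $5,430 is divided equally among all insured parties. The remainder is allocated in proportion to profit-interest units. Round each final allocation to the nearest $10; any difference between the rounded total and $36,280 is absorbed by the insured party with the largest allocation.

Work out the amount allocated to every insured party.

Bergstrom: $5,440 | Ferraro: $10,880 | Lindqvist: $19,960

First tranche $5,430 split equally: $1,810 each.
Remainder $30,850 by profit-interest units (total 34): Bergstrom 3,629.41 → $3,630; Ferraro 9,073.53 → $9,070; Lindqvist 18,147.06 → $18,150.
Totals: Bergstrom $1,810 + $3,630 = $5,440; Ferraro $1,810 + $9,070 = $10,880; Lindqvist $1,810 + $18,150 = $19,960.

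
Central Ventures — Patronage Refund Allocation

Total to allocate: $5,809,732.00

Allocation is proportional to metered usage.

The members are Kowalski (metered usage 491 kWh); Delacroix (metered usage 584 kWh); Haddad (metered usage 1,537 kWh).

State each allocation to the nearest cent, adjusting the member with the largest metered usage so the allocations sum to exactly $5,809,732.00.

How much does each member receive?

Total metered usage = 491 + 584 + 1,537 = 2,612.
Pro-rata amounts: Kowalski 1,092,105.0582; Delacroix 1,298,959.9877; Haddad 3,418,666.9541.
At nearest cent: Kowalski $1,092,105.06; Delacroix $1,298,959.99; Haddad $3,418,666.95. Sum = $5,809,732.00.
Rounded total matches; no reconciliation needed.

Kowalski: $1,092,105.06; Delacroix: $1,298,959.99; Haddad: $3,418,666.95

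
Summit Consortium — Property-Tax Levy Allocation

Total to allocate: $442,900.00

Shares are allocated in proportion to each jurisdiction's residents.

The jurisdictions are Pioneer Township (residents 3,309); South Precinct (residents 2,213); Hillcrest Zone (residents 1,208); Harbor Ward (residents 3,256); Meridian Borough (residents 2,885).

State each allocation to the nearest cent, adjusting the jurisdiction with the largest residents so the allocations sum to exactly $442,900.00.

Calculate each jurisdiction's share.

Combined residents = 3,309 + 2,213 + 1,208 + 3,256 + 2,885 = 12,871.
Proportional shares: Pioneer Township 113,864.9755; South Precinct 76,150.8585; Hillcrest Zone 41,568.1144; Harbor Ward 112,041.2089; Meridian Borough 99,274.8427.
After rounding (cent): Pioneer Township $113,864.98; South Precinct $76,150.86; Hillcrest Zone $41,568.11; Harbor Ward $112,041.21; Meridian Borough $99,274.84. Sum = $442,900.00.
Rounded total matches; no reconciliation needed.

Pioneer Township: $113,864.98; South Precinct: $76,150.86; Hillcrest Zone: $41,568.11; Harbor Ward: $112,041.21; Meridian Borough: $99,274.84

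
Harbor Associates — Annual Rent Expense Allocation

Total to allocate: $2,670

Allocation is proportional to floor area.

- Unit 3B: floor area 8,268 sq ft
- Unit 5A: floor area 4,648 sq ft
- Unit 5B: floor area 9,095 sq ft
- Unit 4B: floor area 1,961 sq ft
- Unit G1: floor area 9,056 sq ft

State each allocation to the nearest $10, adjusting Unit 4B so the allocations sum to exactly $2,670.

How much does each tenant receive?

Unit 3B: $670 | Unit 5A: $380 | Unit 5B: $740 | Unit 4B: $150 | Unit G1: $730

Total floor area = 33,028.
Unrounded shares: Unit 3B 8,268/33,028 × $2,670 = 668.39; Unit 5A 4,648/33,028 × $2,670 = 375.75; Unit 5B 9,095/33,028 × $2,670 = 735.24; Unit 4B 1,961/33,028 × $2,670 = 158.53; Unit G1 9,056/33,028 × $2,670 = 732.09.
At nearest $10: Unit 3B $670; Unit 5A $380; Unit 5B $740; Unit 4B $160; Unit G1 $730. Sum = $2,680.
Difference $2,670 − $2,680 = −$10 applied to Unit 4B: Unit 4B becomes $150.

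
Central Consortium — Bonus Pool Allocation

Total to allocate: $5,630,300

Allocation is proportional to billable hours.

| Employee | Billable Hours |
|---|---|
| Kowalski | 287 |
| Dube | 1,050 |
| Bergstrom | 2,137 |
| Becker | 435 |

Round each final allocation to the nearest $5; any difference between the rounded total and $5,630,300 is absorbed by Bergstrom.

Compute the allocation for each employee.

Sum of billable hours: 3,909.
Proportional shares: Kowalski 287/3,909 × $5,630,300 = 413,378.38; Dube 1,050/3,909 × $5,630,300 = 1,512,359.94; Bergstrom 2,137/3,909 × $5,630,300 = 3,078,012.56; Becker 435/3,909 × $5,630,300 = 626,549.12.
After rounding ($5): Kowalski $413,380; Dube $1,512,360; Bergstrom $3,078,015; Becker $626,550. Sum = $5,630,305.
Difference $5,630,300 − $5,630,305 = −$5 applied to Bergstrom: Bergstrom becomes $3,078,010.

Kowalski: $413,380; Dube: $1,512,360; Bergstrom: $3,078,010; Becker: $626,550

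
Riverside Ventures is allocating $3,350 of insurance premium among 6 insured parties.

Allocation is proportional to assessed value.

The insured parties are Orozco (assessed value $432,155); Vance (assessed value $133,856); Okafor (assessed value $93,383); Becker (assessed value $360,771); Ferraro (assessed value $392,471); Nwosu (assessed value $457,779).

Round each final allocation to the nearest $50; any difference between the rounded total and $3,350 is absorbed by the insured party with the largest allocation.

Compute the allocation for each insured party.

Orozco: $750 | Vance: $250 | Okafor: $150 | Becker: $650 | Ferraro: $700 | Nwosu: $850

Total assessed value = 1,870,415.
Proportional shares: Orozco 432,155/1,870,415 × $3,350 = 774.01; Vance 133,856/1,870,415 × $3,350 = 239.74; Okafor 93,383/1,870,415 × $3,350 = 167.25; Becker 360,771/1,870,415 × $3,350 = 646.16; Ferraro 392,471/1,870,415 × $3,350 = 702.93; Nwosu 457,779/1,870,415 × $3,350 = 819.90.
At nearest $50: Orozco $750; Vance $250; Okafor $150; Becker $650; Ferraro $700; Nwosu $800. Sum = $3,300.
Difference $3,350 − $3,300 = +$50 applied to largest allocation (Nwosu): Nwosu becomes $850.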